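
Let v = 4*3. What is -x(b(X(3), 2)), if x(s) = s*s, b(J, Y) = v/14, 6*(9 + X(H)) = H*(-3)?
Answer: -36/49 ≈ -0.73469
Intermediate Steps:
v = 12
X(H) = -9 - H/2 (X(H) = -9 + (H*(-3))/6 = -9 + (-3*H)/6 = -9 - H/2)
b(J, Y) = 6/7 (b(J, Y) = 12/14 = 12*(1/14) = 6/7)
x(s) = s²
-x(b(X(3), 2)) = -(6/7)² = -1*36/49 = -36/49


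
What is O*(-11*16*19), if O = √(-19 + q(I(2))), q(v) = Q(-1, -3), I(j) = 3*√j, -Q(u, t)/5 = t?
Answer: -6688*I ≈ -6688.0*I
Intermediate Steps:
Q(u, t) = -5*t
q(v) = 15 (q(v) = -5*(-3) = 15)
O = 2*I (O = √(-19 + 15) = √(-4) = 2*I ≈ 2.0*I)
O*(-11*16*19) = (2*I)*(-11*16*19) = (2*I)*(-176*19) = (2*I)*(-3344) = -6688*I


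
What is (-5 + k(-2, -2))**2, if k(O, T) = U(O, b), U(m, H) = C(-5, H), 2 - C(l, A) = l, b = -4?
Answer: 4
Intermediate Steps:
C(l, A) = 2 - l
U(m, H) = 7 (U(m, H) = 2 - 1*(-5) = 2 + 5 = 7)
k(O, T) = 7
(-5 + k(-2, -2))**2 = (-5 + 7)**2 = 2**2 = 4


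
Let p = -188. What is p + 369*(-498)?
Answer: -183950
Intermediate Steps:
p + 369*(-498) = -188 + 369*(-498) = -188 - 183762 = -183950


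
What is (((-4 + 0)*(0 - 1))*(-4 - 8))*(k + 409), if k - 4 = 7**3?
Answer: -36288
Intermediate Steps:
k = 347 (k = 4 + 7**3 = 4 + 343 = 347)
(((-4 + 0)*(0 - 1))*(-4 - 8))*(k + 409) = (((-4 + 0)*(0 - 1))*(-4 - 8))*(347 + 409) = (-4*(-1)*(-12))*756 = (4*(-12))*756 = -48*756 = -36288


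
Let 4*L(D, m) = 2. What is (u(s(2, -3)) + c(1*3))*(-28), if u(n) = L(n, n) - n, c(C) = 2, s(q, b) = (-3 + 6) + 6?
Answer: 182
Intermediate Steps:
s(q, b) = 9 (s(q, b) = 3 + 6 = 9)
L(D, m) = ½ (L(D, m) = (¼)*2 = ½)
u(n) = ½ - n
(u(s(2, -3)) + c(1*3))*(-28) = ((½ - 1*9) + 2)*(-28) = ((½ - 9) + 2)*(-28) = (-17/2 + 2)*(-28) = -13/2*(-28) = 182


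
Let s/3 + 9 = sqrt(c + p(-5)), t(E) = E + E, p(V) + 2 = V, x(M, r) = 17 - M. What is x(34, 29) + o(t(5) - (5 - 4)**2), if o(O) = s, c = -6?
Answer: -44 + 3*I*sqrt(13) ≈ -44.0 + 10.817*I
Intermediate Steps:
p(V) = -2 + V
t(E) = 2*E
s = -27 + 3*I*sqrt(13) (s = -27 + 3*sqrt(-6 + (-2 - 5)) = -27 + 3*sqrt(-6 - 7) = -27 + 3*sqrt(-13) = -27 + 3*(I*sqrt(13)) = -27 + 3*I*sqrt(13) ≈ -27.0 + 10.817*I)
o(O) = -27 + 3*I*sqrt(13)
x(34, 29) + o(t(5) - (5 - 4)**2) = (17 - 1*34) + (-27 + 3*I*sqrt(13)) = (17 - 34) + (-27 + 3*I*sqrt(13)) = -17 + (-27 + 3*I*sqrt(13)) = -44 + 3*I*sqrt(13)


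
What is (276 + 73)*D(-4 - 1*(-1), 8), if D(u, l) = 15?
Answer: 5235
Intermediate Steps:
(276 + 73)*D(-4 - 1*(-1), 8) = (276 + 73)*15 = 349*15 = 5235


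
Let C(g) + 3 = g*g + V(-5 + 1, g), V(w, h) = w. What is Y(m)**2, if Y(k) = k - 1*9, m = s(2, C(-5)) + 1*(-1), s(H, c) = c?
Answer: 64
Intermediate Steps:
C(g) = -7 + g**2 (C(g) = -3 + (g*g + (-5 + 1)) = -3 + (g**2 - 4) = -3 + (-4 + g**2) = -7 + g**2)
m = 17 (m = (-7 + (-5)**2) + 1*(-1) = (-7 + 25) - 1 = 18 - 1 = 17)
Y(k) = -9 + k (Y(k) = k - 9 = -9 + k)
Y(m)**2 = (-9 + 17)**2 = 8**2 = 64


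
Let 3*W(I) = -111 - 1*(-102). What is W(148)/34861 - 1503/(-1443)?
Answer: 17463918/16768141 ≈ 1.0415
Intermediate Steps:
W(I) = -3 (W(I) = (-111 - 1*(-102))/3 = (-111 + 102)/3 = (⅓)*(-9) = -3)
W(148)/34861 - 1503/(-1443) = -3/34861 - 1503/(-1443) = -3*1/34861 - 1503*(-1/1443) = -3/34861 + 501/481 = 17463918/16768141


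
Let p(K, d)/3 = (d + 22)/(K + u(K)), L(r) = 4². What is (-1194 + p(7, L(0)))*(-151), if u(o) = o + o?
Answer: 1256320/7 ≈ 1.7947e+5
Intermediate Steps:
u(o) = 2*o
L(r) = 16
p(K, d) = (22 + d)/K (p(K, d) = 3*((d + 22)/(K + 2*K)) = 3*((22 + d)/((3*K))) = 3*((22 + d)*(1/(3*K))) = 3*((22 + d)/(3*K)) = (22 + d)/K)
(-1194 + p(7, L(0)))*(-151) = (-1194 + (22 + 16)/7)*(-151) = (-1194 + (⅐)*38)*(-151) = (-1194 + 38/7)*(-151) = -8320/7*(-151) = 1256320/7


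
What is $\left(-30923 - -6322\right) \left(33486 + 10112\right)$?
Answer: $-1072554398$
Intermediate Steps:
$\left(-30923 - -6322\right) \left(33486 + 10112\right) = \left(-30923 + \left(-3183 + 9505\right)\right) 43598 = \left(-30923 + 6322\right) 43598 = \left(-24601\right) 43598 = -1072554398$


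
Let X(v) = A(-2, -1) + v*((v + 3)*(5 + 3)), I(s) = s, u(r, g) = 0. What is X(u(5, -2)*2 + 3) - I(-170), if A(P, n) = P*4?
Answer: 306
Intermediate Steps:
A(P, n) = 4*P
X(v) = -8 + v*(24 + 8*v) (X(v) = 4*(-2) + v*((v + 3)*(5 + 3)) = -8 + v*((3 + v)*8) = -8 + v*(24 + 8*v))
X(u(5, -2)*2 + 3) - I(-170) = (-8 + 8*(0*2 + 3)**2 + 24*(0*2 + 3)) - 1*(-170) = (-8 + 8*(0 + 3)**2 + 24*(0 + 3)) + 170 = (-8 + 8*3**2 + 24*3) + 170 = (-8 + 8*9 + 72) + 170 = (-8 + 72 + 72) + 170 = 136 + 170 = 306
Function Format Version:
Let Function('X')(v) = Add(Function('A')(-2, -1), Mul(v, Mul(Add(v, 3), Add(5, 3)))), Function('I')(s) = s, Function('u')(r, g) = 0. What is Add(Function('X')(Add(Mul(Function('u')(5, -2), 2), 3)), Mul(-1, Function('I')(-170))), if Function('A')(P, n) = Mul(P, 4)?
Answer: 306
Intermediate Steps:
Function('A')(P, n) = Mul(4, P)
Function('X')(v) = Add(-8, Mul(v, Add(24, Mul(8, v)))) (Function('X')(v) = Add(Mul(4, -2), Mul(v, Mul(Add(v, 3), Add(5, 3)))) = Add(-8, Mul(v, Mul(Add(3, v), 8))) = Add(-8, Mul(v, Add(24, Mul(8, v)))))
Add(Function('X')(Add(Mul(Function('u')(5, -2), 2), 3)), Mul(-1, Function('I')(-170))) = Add(Add(-8, Mul(8, Pow(Add(Mul(0, 2), 3), 2)), Mul(24, Add(Mul(0, 2), 3))), Mul(-1, -170)) = Add(Add(-8, Mul(8, Pow(Add(0, 3), 2)), Mul(24, Add(0, 3))), 170) = Add(Add(-8, Mul(8, Pow(3, 2)), Mul(24, 3)), 170) = Add(Add(-8, Mul(8, 9), 72), 170) = Add(Add(-8, 72, 72), 170) = Add(136, 170) = 306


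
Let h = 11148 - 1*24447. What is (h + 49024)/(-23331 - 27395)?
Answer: -35725/50726 ≈ -0.70427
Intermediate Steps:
h = -13299 (h = 11148 - 24447 = -13299)
(h + 49024)/(-23331 - 27395) = (-13299 + 49024)/(-23331 - 27395) = 35725/(-50726) = 35725*(-1/50726) = -35725/50726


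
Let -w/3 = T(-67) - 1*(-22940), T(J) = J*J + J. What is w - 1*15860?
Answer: -97946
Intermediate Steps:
T(J) = J + J² (T(J) = J² + J = J + J²)
w = -82086 (w = -3*(-67*(1 - 67) - 1*(-22940)) = -3*(-67*(-66) + 22940) = -3*(4422 + 22940) = -3*27362 = -82086)
w - 1*15860 = -82086 - 1*15860 = -82086 - 15860 = -97946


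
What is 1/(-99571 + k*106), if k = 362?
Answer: -1/61199 ≈ -1.6340e-5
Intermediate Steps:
1/(-99571 + k*106) = 1/(-99571 + 362*106) = 1/(-99571 + 38372) = 1/(-61199) = -1/61199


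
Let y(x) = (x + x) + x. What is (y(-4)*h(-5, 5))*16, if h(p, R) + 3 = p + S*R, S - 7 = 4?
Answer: -9024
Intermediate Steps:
S = 11 (S = 7 + 4 = 11)
h(p, R) = -3 + p + 11*R (h(p, R) = -3 + (p + 11*R) = -3 + p + 11*R)
y(x) = 3*x (y(x) = 2*x + x = 3*x)
(y(-4)*h(-5, 5))*16 = ((3*(-4))*(-3 - 5 + 11*5))*16 = -12*(-3 - 5 + 55)*16 = -12*47*16 = -564*16 = -9024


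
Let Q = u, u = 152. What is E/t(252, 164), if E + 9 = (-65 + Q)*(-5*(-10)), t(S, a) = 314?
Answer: 4341/314 ≈ 13.825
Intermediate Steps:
Q = 152
E = 4341 (E = -9 + (-65 + 152)*(-5*(-10)) = -9 + 87*50 = -9 + 4350 = 4341)
E/t(252, 164) = 4341/314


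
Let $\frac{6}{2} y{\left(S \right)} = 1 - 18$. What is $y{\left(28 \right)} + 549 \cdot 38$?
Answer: $\frac{62569}{3} \approx 20856.0$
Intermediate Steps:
$y{\left(S \right)} = - \frac{17}{3}$ ($y{\left(S \right)} = \frac{1 - 18}{3} = \frac{1}{3} \left(-17\right) = - \frac{17}{3}$)
$y{\left(28 \right)} + 549 \cdot 38 = - \frac{17}{3} + 549 \cdot 38 = - \frac{17}{3} + 20862 = \frac{62569}{3}$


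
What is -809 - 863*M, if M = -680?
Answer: 586031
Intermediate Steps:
-809 - 863*M = -809 - 863*(-680) = -809 + 586840 = 586031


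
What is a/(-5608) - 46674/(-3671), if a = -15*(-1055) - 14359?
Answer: 128183053/10293484 ≈ 12.453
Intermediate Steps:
a = 1466 (a = 15825 - 14359 = 1466)
a/(-5608) - 46674/(-3671) = 1466/(-5608) - 46674/(-3671) = 1466*(-1/5608) - 46674*(-1/3671) = -733/2804 + 46674/3671 = 128183053/10293484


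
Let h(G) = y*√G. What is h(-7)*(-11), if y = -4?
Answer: 44*I*√7 ≈ 116.41*I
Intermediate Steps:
h(G) = -4*√G
h(-7)*(-11) = -4*I*√7*(-11) = 44*I*√7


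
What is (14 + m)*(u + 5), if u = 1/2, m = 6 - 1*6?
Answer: 77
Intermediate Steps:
m = 0 (m = 6 - 6 = 0)
u = ½ (u = 1*(½) = ½ ≈ 0.50000)
(14 + m)*(u + 5) = (14 + 0)*(½ + 5) = 14*(11/2) = 77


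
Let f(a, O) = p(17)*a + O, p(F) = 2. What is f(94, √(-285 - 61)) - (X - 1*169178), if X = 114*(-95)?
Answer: 180196 + I*√346 ≈ 1.802e+5 + 18.601*I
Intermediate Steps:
X = -10830
f(a, O) = O + 2*a (f(a, O) = 2*a + O = O + 2*a)
f(94, √(-285 - 61)) - (X - 1*169178) = (√(-285 - 61) + 2*94) - (-10830 - 1*169178) = (√(-346) + 188) - (-10830 - 169178) = (I*√346 + 188) - 1*(-180008) = (188 + I*√346) + 180008 = 180196 + I*√346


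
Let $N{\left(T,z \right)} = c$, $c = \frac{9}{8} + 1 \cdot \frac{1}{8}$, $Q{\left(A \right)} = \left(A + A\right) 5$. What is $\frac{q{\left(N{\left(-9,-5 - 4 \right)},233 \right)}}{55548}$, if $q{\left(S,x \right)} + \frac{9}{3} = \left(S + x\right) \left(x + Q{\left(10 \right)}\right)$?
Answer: $\frac{104003}{74064} \approx 1.4042$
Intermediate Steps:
$Q{\left(A \right)} = 10 A$ ($Q{\left(A \right)} = 2 A 5 = 10 A$)
$c = \frac{5}{4}$ ($c = 9 \cdot \frac{1}{8} + 1 \cdot \frac{1}{8} = \frac{9}{8} + \frac{1}{8} = \frac{5}{4} \approx 1.25$)
$N{\left(T,z \right)} = \frac{5}{4}$
$q{\left(S,x \right)} = -3 + \left(100 + x\right) \left(S + x\right)$ ($q{\left(S,x \right)} = -3 + \left(S + x\right) \left(x + 10 \cdot 10\right) = -3 + \left(S + x\right) \left(x + 100\right) = -3 + \left(S + x\right) \left(100 + x\right) = -3 + \left(100 + x\right) \left(S + x\right)$)
$\frac{q{\left(N{\left(-9,-5 - 4 \right)},233 \right)}}{55548} = \frac{-3 + 233^{2} + 100 \cdot \frac{5}{4} + 100 \cdot 233 + \frac{5}{4} \cdot 233}{55548} = \left(-3 + 54289 + 125 + 23300 + \frac{1165}{4}\right) \frac{1}{55548} = \frac{312009}{4} \cdot \frac{1}{55548} = \frac{104003}{74064}$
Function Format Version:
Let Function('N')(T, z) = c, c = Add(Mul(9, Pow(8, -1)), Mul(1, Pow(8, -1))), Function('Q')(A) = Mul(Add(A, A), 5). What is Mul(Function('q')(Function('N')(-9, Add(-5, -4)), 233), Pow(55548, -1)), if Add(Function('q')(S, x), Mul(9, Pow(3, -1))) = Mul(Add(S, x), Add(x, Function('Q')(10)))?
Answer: Rational(104003, 74064) ≈ 1.4042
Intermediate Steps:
Function('Q')(A) = Mul(10, A) (Function('Q')(A) = Mul(Mul(2, A), 5) = Mul(10, A))
c = Rational(5, 4) (c = Add(Mul(9, Rational(1, 8)), Mul(1, Rational(1, 8))) = Add(Rational(9, 8), Rational(1, 8)) = Rational(5, 4) ≈ 1.2500)
Function('N')(T, z) = Rational(5, 4)
Function('q')(S, x) = Add(-3, Mul(Add(100, x), Add(S, x))) (Function('q')(S, x) = Add(-3, Mul(Add(S, x), Add(x, Mul(10, 10)))) = Add(-3, Mul(Add(S, x), Add(x, 100))) = Add(-3, Mul(Add(S, x), Add(100, x))) = Add(-3, Mul(Add(100, x), Add(S, x))))
Mul(Function('q')(Function('N')(-9, Add(-5, -4)), 233), Pow(55548, -1)) = Mul(Add(-3, Pow(233, 2), Mul(100, Rational(5, 4)), Mul(100, 233), Mul(Rational(5, 4), 233)), Pow(55548, -1)) = Mul(Add(-3, 54289, 125, 23300, Rational(1165, 4)), Rational(1, 55548)) = Mul(Rational(312009, 4), Rational(1, 55548)) = Rational(104003, 74064)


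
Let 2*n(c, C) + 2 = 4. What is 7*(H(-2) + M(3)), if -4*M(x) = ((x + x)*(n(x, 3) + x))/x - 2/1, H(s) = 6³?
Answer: 3003/2 ≈ 1501.5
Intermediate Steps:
n(c, C) = 1 (n(c, C) = -1 + (½)*4 = -1 + 2 = 1)
H(s) = 216
M(x) = -x/2 (M(x) = -(((x + x)*(1 + x))/x - 2/1)/4 = -(((2*x)*(1 + x))/x - 2*1)/4 = -((2*x*(1 + x))/x - 2)/4 = -((2 + 2*x) - 2)/4 = -x/2)
7*(H(-2) + M(3)) = 7*(216 - ½*3) = 7*(216 - 3/2) = 7*(429/2) = 3003/2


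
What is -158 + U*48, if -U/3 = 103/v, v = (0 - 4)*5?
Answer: 2918/5 ≈ 583.60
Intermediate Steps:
v = -20 (v = -4*5 = -20)
U = 309/20 (U = -309/(-20) = -309*(-1)/20 = -3*(-103/20) = 309/20 ≈ 15.450)
-158 + U*48 = -158 + (309/20)*48 = -158 + 3708/5 = 2918/5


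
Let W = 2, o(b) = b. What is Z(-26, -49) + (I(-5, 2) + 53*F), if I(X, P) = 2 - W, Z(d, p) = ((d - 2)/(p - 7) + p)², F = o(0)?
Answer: 9409/4 ≈ 2352.3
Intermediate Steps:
F = 0
Z(d, p) = (p + (-2 + d)/(-7 + p))² (Z(d, p) = ((-2 + d)/(-7 + p) + p)² = (p + (-2 + d)/(-7 + p))²)
I(X, P) = 0 (I(X, P) = 2 - 1*2 = 2 - 2 = 0)
Z(-26, -49) + (I(-5, 2) + 53*F) = (-2 - 26 + (-49)² - 7*(-49))²/(-7 - 49)² + (0 + 53*0) = (-2 - 26 + 2401 + 343)²/(-56)² + (0 + 0) = (1/3136)*2716² + 0 = (1/3136)*7376656 + 0 = 9409/4 + 0 = 9409/4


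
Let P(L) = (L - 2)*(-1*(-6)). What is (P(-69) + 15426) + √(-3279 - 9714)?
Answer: 15000 + I*√12993 ≈ 15000.0 + 113.99*I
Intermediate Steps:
P(L) = -12 + 6*L (P(L) = (-2 + L)*6 = -12 + 6*L)
(P(-69) + 15426) + √(-3279 - 9714) = ((-12 + 6*(-69)) + 15426) + √(-3279 - 9714) = ((-12 - 414) + 15426) + √(-12993) = (-426 + 15426) + I*√12993 = 15000 + I*√12993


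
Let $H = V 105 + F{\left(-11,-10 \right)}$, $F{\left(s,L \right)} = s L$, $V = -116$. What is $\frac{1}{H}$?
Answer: $- \frac{1}{12070} \approx -8.285 \cdot 10^{-5}$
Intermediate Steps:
$F{\left(s,L \right)} = L s$
$H = -12070$ ($H = \left(-116\right) 105 - -110 = -12180 + 110 = -12070$)
$\frac{1}{H} = \frac{1}{-12070} = - \frac{1}{12070}$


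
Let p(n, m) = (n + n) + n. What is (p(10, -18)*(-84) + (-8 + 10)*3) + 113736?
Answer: 111222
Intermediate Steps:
p(n, m) = 3*n (p(n, m) = 2*n + n = 3*n)
(p(10, -18)*(-84) + (-8 + 10)*3) + 113736 = ((3*10)*(-84) + (-8 + 10)*3) + 113736 = (30*(-84) + 2*3) + 113736 = (-2520 + 6) + 113736 = -2514 + 113736 = 111222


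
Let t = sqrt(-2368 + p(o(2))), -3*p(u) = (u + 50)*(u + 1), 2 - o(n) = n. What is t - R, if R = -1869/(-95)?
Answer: -1869/95 + 7*I*sqrt(438)/3 ≈ -19.674 + 48.833*I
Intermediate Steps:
o(n) = 2 - n
R = 1869/95 (R = -1869*(-1/95) = 1869/95 ≈ 19.674)
p(u) = -(1 + u)*(50 + u)/3 (p(u) = -(u + 50)*(u + 1)/3 = -(50 + u)*(1 + u)/3 = -(1 + u)*(50 + u)/3)
t = 7*I*sqrt(438)/3 (t = sqrt(-2368 + (-50/3 - 17*(2 - 1*2) - (2 - 1*2)**2/3)) = sqrt(-2368 + (-50/3 - 17*(2 - 2) - (2 - 2)**2/3)) = sqrt(-2368 + (-50/3 - 17*0 - 1/3*0**2)) = sqrt(-2368 + (-50/3 + 0 - 1/3*0)) = sqrt(-2368 + (-50/3 + 0 + 0)) = sqrt(-2368 - 50/3) = sqrt(-7154/3) = 7*I*sqrt(438)/3 ≈ 48.833*I)
t - R = 7*I*sqrt(438)/3 - 1*1869/95 = 7*I*sqrt(438)/3 - 1869/95 = -1869/95 + 7*I*sqrt(438)/3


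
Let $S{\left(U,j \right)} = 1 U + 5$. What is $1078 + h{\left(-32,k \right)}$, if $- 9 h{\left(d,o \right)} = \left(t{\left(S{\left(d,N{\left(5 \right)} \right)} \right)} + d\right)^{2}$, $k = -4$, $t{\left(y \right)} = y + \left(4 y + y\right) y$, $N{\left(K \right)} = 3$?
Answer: $- \frac{12849694}{9} \approx -1.4277 \cdot 10^{6}$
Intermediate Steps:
$S{\left(U,j \right)} = 5 + U$ ($S{\left(U,j \right)} = U + 5 = 5 + U$)
$t{\left(y \right)} = y + 5 y^{2}$ ($t{\left(y \right)} = y + 5 y y = y + 5 y^{2}$)
$h{\left(d,o \right)} = - \frac{\left(d + \left(5 + d\right) \left(26 + 5 d\right)\right)^{2}}{9}$ ($h{\left(d,o \right)} = - \frac{\left(\left(5 + d\right) \left(1 + 5 \left(5 + d\right)\right) + d\right)^{2}}{9} = - \frac{\left(\left(5 + d\right) \left(1 + \left(25 + 5 d\right)\right) + d\right)^{2}}{9} = - \frac{\left(\left(5 + d\right) \left(26 + 5 d\right) + d\right)^{2}}{9} = - \frac{\left(d + \left(5 + d\right) \left(26 + 5 d\right)\right)^{2}}{9}$)
$1078 + h{\left(-32,k \right)} = 1078 - \frac{\left(-32 + \left(5 - 32\right) \left(26 + 5 \left(-32\right)\right)\right)^{2}}{9} = 1078 - \frac{\left(-32 - 27 \left(26 - 160\right)\right)^{2}}{9} = 1078 - \frac{\left(-32 - -3618\right)^{2}}{9} = 1078 - \frac{\left(-32 + 3618\right)^{2}}{9} = 1078 - \frac{3586^{2}}{9} = 1078 - \frac{12859396}{9} = - \frac{12849694}{9}$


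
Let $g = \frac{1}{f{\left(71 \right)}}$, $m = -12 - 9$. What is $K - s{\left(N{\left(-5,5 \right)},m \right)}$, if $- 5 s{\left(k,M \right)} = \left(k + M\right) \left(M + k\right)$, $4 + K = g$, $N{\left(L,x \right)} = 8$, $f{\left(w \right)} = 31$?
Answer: $\frac{4624}{155} \approx 29.832$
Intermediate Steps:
$m = -21$ ($m = -12 - 9 = -21$)
$g = \frac{1}{31} \approx 0.032258$
$K = - \frac{123}{31}$ ($K = -4 + \frac{1}{31} = - \frac{123}{31} \approx -3.9677$)
$s{\left(k,M \right)} = - \frac{\left(M + k\right)^{2}}{5}$ ($s{\left(k,M \right)} = - \frac{\left(k + M\right) \left(M + k\right)}{5} = - \frac{\left(M + k\right) \left(M + k\right)}{5} = - \frac{\left(M + k\right)^{2}}{5}$)
$K - s{\left(N{\left(-5,5 \right)},m \right)} = - \frac{123}{31} - - \frac{\left(-21 + 8\right)^{2}}{5} = - \frac{123}{31} - - \frac{\left(-13\right)^{2}}{5} = - \frac{123}{31} - \left(- \frac{1}{5}\right) 169 = - \frac{123}{31} - - \frac{169}{5} = - \frac{123}{31} + \frac{169}{5} = \frac{4624}{155}$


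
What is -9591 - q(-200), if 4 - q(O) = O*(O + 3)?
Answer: 29805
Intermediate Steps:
q(O) = 4 - O*(3 + O) (q(O) = 4 - O*(O + 3) = 4 - O*(3 + O))
-9591 - q(-200) = -9591 - (4 - 1*(-200)² - 3*(-200)) = -9591 - (4 - 1*40000 + 600) = -9591 - (4 - 40000 + 600) = -9591 - 1*(-39396) = -9591 + 39396 = 29805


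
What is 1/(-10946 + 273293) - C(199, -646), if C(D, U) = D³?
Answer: -2067451505852/262347 ≈ -7.8806e+6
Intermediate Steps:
1/(-10946 + 273293) - C(199, -646) = 1/(-10946 + 273293) - 1*199³ = 1/262347 - 1*7880599 = 1/262347 - 7880599 = -2067451505852/262347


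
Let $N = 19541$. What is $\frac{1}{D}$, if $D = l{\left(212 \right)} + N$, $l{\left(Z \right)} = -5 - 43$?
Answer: $\frac{1}{19493} \approx 5.13 \cdot 10^{-5}$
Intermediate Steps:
$l{\left(Z \right)} = -48$ ($l{\left(Z \right)} = -5 - 43 = -48$)
$D = 19493$ ($D = -48 + 19541 = 19493$)
$\frac{1}{D} = \frac{1}{19493}$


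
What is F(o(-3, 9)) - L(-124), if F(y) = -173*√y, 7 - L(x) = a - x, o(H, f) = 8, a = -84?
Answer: 33 - 346*√2 ≈ -456.32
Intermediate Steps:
L(x) = 91 + x (L(x) = 7 - (-84 - x) = 7 + (84 + x) = 91 + x)
F(o(-3, 9)) - L(-124) = -346*√2 - (91 - 124) = -346*√2 - 1*(-33) = -346*√2 + 33 = 33 - 346*√2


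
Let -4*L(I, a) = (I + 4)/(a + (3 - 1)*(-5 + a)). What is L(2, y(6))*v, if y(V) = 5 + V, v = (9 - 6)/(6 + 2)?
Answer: -9/368 ≈ -0.024457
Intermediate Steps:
v = 3/8 ≈ 0.37500
L(I, a) = -(4 + I)/(4*(-10 + 3*a)) (L(I, a) = -(I + 4)/(4*(a + (3 - 1)*(-5 + a))) = -(4 + I)/(4*(a + 2*(-5 + a))) = -(4 + I)/(4*(a + (-10 + 2*a))) = -(4 + I)/(4*(-10 + 3*a)))
L(2, y(6))*v = ((-4 - 1*2)/(4*(-10 + 3*(5 + 6))))*(3/8) = ((-4 - 2)/(4*(-10 + 3*11)))*(3/8) = ((¼)*(-6)/(-10 + 33))*(3/8) = ((¼)*(-6)/23)*(3/8) = ((¼)*(1/23)*(-6))*(3/8) = -3/46*3/8 = -9/368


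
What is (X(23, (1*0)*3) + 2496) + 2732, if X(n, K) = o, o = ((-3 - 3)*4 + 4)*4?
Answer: 5148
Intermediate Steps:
o = -80 (o = (-6*4 + 4)*4 = (-24 + 4)*4 = -20*4 = -80)
X(n, K) = -80
(X(23, (1*0)*3) + 2496) + 2732 = (-80 + 2496) + 2732 = 2416 + 2732 = 5148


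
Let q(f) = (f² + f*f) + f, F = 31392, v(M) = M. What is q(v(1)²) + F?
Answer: 31395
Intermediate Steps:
q(f) = f + 2*f² (q(f) = (f² + f²) + f = 2*f² + f = f + 2*f²)
q(v(1)²) + F = 1²*(1 + 2*1²) + 31392 = 1*(1 + 2*1) + 31392 = 1*(1 + 2) + 31392 = 1*3 + 31392 = 3 + 31392 = 31395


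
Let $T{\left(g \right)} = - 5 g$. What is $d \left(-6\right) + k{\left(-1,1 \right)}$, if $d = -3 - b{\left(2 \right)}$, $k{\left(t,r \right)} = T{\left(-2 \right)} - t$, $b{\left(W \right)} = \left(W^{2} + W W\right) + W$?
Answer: $89$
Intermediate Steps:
$b{\left(W \right)} = W + 2 W^{2}$ ($b{\left(W \right)} = \left(W^{2} + W^{2}\right) + W = 2 W^{2} + W = W + 2 W^{2}$)
$k{\left(t,r \right)} = 10 - t$ ($k{\left(t,r \right)} = \left(-5\right) \left(-2\right) - t = 10 - t$)
$d = -13$ ($d = -3 - 2 \left(1 + 2 \cdot 2\right) = -3 - 2 \left(1 + 4\right) = -3 - 2 \cdot 5 = -3 - 10 = -13$)
$d \left(-6\right) + k{\left(-1,1 \right)} = \left(-13\right) \left(-6\right) + \left(10 - -1\right) = 78 + \left(10 + 1\right) = 78 + 11 = 89$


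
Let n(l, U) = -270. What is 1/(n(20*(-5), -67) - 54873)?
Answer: -1/55143 ≈ -1.8135e-5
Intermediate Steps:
1/(n(20*(-5), -67) - 54873) = 1/(-270 - 54873) = 1/(-55143) = -1/55143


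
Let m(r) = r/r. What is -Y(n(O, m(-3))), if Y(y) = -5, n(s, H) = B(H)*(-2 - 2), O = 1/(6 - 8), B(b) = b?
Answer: 5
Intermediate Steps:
m(r) = 1
O = -½ (O = 1/(-2) = -½ ≈ -0.50000)
n(s, H) = -4*H (n(s, H) = H*(-2 - 2) = H*(-4) = -4*H)
-Y(n(O, m(-3))) = -1*(-5) = 5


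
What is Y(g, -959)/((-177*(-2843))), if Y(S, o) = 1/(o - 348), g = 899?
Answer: -1/657696777 ≈ -1.5205e-9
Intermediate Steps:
Y(S, o) = 1/(-348 + o)
Y(g, -959)/((-177*(-2843))) = 1/((-348 - 959)*((-177*(-2843)))) = 1/(-1307*503211) = -1/1307*1/503211 = -1/657696777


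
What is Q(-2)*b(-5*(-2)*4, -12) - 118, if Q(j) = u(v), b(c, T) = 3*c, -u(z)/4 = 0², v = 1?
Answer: -118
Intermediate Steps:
u(z) = 0 (u(z) = -4*0² = -4*0 = 0)
Q(j) = 0
Q(-2)*b(-5*(-2)*4, -12) - 118 = 0*(3*(-5*(-2)*4)) - 118 = 0*(3*(10*4)) - 118 = 0*(3*40) - 118 = 0*120 - 118 = 0 - 118 = -118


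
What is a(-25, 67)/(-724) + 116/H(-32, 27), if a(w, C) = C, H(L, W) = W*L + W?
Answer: -140063/605988 ≈ -0.23113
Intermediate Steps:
H(L, W) = W + L*W (H(L, W) = L*W + W = W + L*W)
a(-25, 67)/(-724) + 116/H(-32, 27) = 67/(-724) + 116/((27*(1 - 32))) = 67*(-1/724) + 116/((27*(-31))) = -67/724 + 116/(-837) = -67/724 + 116*(-1/837) = -67/724 - 116/837 = -140063/605988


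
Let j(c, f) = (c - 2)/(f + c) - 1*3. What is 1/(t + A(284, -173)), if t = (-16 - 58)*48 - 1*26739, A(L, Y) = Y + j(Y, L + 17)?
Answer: -128/3899951 ≈ -3.2821e-5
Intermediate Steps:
j(c, f) = -3 + (-2 + c)/(c + f) (j(c, f) = (-2 + c)/(c + f) - 3 = -3 + (-2 + c)/(c + f))
A(L, Y) = Y + (-53 - 3*L - 2*Y)/(17 + L + Y) (A(L, Y) = Y + (-2 - 3*(L + 17) - 2*Y)/(Y + (L + 17)) = Y + (-2 - 3*(17 + L) - 2*Y)/(Y + (17 + L)) = Y + (-2 + (-51 - 3*L) - 2*Y)/(17 + L + Y) = Y + (-53 - 3*L - 2*Y)/(17 + L + Y))
t = -30291 (t = -74*48 - 26739 = -3552 - 26739 = -30291)
1/(t + A(284, -173)) = 1/(-30291 + (-53 - 3*284 - 2*(-173) - 173*(17 + 284 - 173))/(17 + 284 - 173)) = 1/(-30291 + (-53 - 852 + 346 - 173*128)/128) = 1/(-30291 + (-53 - 852 + 346 - 22144)/128) = 1/(-30291 + (1/128)*(-22703)) = 1/(-30291 - 22703/128) = 1/(-3899951/128) = -128/3899951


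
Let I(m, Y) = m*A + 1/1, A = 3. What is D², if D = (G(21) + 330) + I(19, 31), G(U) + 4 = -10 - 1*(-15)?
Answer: 151321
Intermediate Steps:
G(U) = 1 (G(U) = -4 + (-10 - 1*(-15)) = -4 + (-10 + 15) = -4 + 5 = 1)
I(m, Y) = 1 + 3*m (I(m, Y) = m*3 + 1/1 = 3*m + 1 = 1 + 3*m)
D = 389 (D = (1 + 330) + (1 + 3*19) = 331 + (1 + 57) = 331 + 58 = 389)
D² = 389² = 151321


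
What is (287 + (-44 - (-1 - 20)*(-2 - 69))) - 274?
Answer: -1522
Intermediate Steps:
(287 + (-44 - (-1 - 20)*(-2 - 69))) - 274 = (287 + (-44 - (-21)*(-71))) - 274 = (287 + (-44 - 1*1491)) - 274 = (287 + (-44 - 1491)) - 274 = (287 - 1535) - 274 = -1248 - 274 = -1522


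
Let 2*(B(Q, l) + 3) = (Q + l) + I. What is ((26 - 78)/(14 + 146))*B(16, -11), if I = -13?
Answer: 91/40 ≈ 2.2750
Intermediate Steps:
B(Q, l) = -19/2 + Q/2 + l/2 (B(Q, l) = -3 + ((Q + l) - 13)/2 = -3 + (-13 + Q + l)/2 = -3 + (-13/2 + Q/2 + l/2) = -19/2 + Q/2 + l/2)
((26 - 78)/(14 + 146))*B(16, -11) = ((26 - 78)/(14 + 146))*(-19/2 + (½)*16 + (½)*(-11)) = (-52/160)*(-19/2 + 8 - 11/2) = -52*1/160*(-7) = -13/40*(-7) = 91/40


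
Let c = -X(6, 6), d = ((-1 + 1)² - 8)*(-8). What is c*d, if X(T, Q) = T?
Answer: -384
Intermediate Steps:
d = 64 (d = (0² - 8)*(-8) = (0 - 8)*(-8) = -8*(-8) = 64)
c = -6 (c = -1*6 = -6)
c*d = -6*64 = -384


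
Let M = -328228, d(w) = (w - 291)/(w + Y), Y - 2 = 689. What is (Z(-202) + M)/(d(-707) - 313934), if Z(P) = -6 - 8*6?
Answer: 2626256/2510973 ≈ 1.0459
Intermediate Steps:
Y = 691 (Y = 2 + 689 = 691)
Z(P) = -54 (Z(P) = -6 - 48 = -54)
d(w) = (-291 + w)/(691 + w) (d(w) = (w - 291)/(w + 691) = (-291 + w)/(691 + w))
(Z(-202) + M)/(d(-707) - 313934) = (-54 - 328228)/((-291 - 707)/(691 - 707) - 313934) = -328282/(-998/(-16) - 313934) = -328282/(-1/16*(-998) - 313934) = -328282/(499/8 - 313934) = -328282/(-2510973/8) = -328282*(-8/2510973) = 2626256/2510973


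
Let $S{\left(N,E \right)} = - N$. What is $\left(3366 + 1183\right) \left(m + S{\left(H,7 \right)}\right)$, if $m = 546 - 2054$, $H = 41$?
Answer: $-7046401$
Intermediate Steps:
$m = -1508$ ($m = 546 - 2054 = -1508$)
$\left(3366 + 1183\right) \left(m + S{\left(H,7 \right)}\right) = \left(3366 + 1183\right) \left(-1508 - 41\right) = 4549 \left(-1508 - 41\right) = 4549 \left(-1549\right) = -7046401$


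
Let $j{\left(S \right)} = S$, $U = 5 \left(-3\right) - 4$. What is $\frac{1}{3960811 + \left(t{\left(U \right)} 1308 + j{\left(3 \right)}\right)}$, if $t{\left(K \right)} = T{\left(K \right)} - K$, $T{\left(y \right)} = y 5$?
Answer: $\frac{1}{3861406} \approx 2.5897 \cdot 10^{-7}$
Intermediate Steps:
$T{\left(y \right)} = 5 y$
$U = -19$ ($U = -15 - 4 = -19$)
$t{\left(K \right)} = 4 K$ ($t{\left(K \right)} = 5 K - K = 4 K$)
$\frac{1}{3960811 + \left(t{\left(U \right)} 1308 + j{\left(3 \right)}\right)} = \frac{1}{3960811 + \left(4 \left(-19\right) 1308 + 3\right)} = \frac{1}{3960811 + \left(\left(-76\right) 1308 + 3\right)} = \frac{1}{3960811 + \left(-99408 + 3\right)} = \frac{1}{3960811 - 99405} = \frac{1}{3861406}$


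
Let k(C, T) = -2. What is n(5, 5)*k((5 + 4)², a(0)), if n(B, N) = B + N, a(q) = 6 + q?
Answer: -20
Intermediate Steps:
n(5, 5)*k((5 + 4)², a(0)) = (5 + 5)*(-2) = 10*(-2) = -20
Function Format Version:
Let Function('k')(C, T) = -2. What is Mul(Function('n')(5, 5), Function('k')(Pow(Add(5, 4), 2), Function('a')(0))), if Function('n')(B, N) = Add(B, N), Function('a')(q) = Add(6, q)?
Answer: -20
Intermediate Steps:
Mul(Function('n')(5, 5), Function('k')(Pow(Add(5, 4), 2), Function('a')(0))) = Mul(Add(5, 5), -2) = Mul(10, -2) = -20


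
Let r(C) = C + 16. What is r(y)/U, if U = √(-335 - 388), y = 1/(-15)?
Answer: -239*I*√723/10845 ≈ -0.59257*I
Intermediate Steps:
y = -1/15 ≈ -0.066667
U = I*√723 (U = √(-723) = I*√723 ≈ 26.889*I)
r(C) = 16 + C
r(y)/U = (16 - 1/15)/((I*√723)) = 239*(-I*√723/723)/15 = -239*I*√723/10845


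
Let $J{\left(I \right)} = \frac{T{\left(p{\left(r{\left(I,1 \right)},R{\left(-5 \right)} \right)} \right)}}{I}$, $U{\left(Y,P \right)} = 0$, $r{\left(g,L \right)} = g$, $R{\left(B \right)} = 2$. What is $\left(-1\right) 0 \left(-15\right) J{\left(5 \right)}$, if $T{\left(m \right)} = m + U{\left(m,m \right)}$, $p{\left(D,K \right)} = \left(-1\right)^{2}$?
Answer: $0$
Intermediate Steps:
$p{\left(D,K \right)} = 1$
$T{\left(m \right)} = m$ ($T{\left(m \right)} = m + 0 = m$)
$J{\left(I \right)} = \frac{1}{I}$ ($J{\left(I \right)} = 1 \frac{1}{I} = \frac{1}{I}$)
$\left(-1\right) 0 \left(-15\right) J{\left(5 \right)} = \frac{\left(-1\right) 0 \left(-15\right)}{5} = 0 \left(-15\right) \frac{1}{5} = 0 \cdot \frac{1}{5} = 0$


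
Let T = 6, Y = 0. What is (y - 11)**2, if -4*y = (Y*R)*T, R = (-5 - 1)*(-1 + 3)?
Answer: 121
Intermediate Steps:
R = -12 (R = -6*2 = -12)
y = 0 (y = -0*(-12)*6/4 = -0*6 = -1/4*0 = 0)
(y - 11)**2 = (0 - 11)**2 = (-11)**2 = 121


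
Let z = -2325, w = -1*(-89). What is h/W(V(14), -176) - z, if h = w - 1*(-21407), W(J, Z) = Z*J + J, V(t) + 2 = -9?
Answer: 4497121/1925 ≈ 2336.2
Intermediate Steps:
w = 89
V(t) = -11 (V(t) = -2 - 9 = -11)
W(J, Z) = J + J*Z (W(J, Z) = J*Z + J = J + J*Z)
h = 21496 (h = 89 - 1*(-21407) = 89 + 21407 = 21496)
h/W(V(14), -176) - z = 21496/((-11*(1 - 176))) - 1*(-2325) = 21496/((-11*(-175))) + 2325 = 21496/1925 + 2325 = 4497121/1925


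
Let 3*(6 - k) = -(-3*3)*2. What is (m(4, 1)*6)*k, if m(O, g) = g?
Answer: 0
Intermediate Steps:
k = 0 (k = 6 - (-1)*-3*3*2/3 = 6 - (-1)*(-9*2)/3 = 6 - (-1)*(-18)/3 = 6 - ⅓*18 = 6 - 6 = 0)
(m(4, 1)*6)*k = (1*6)*0 = 6*0 = 0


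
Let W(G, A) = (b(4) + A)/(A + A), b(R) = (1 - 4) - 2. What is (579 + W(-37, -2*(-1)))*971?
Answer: 2245923/4 ≈ 5.6148e+5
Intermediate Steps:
b(R) = -5 (b(R) = -3 - 2 = -5)
W(G, A) = (-5 + A)/(2*A) (W(G, A) = (-5 + A)/(A + A) = (-5 + A)/((2*A)) = (-5 + A)*(1/(2*A)) = (-5 + A)/(2*A))
(579 + W(-37, -2*(-1)))*971 = (579 + (-5 - 2*(-1))/(2*((-2*(-1)))))*971 = (579 + (1/2)*(-5 + 2)/2)*971 = (579 + (1/2)*(1/2)*(-3))*971 = (579 - 3/4)*971 = (2313/4)*971 = 2245923/4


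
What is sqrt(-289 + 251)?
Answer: I*sqrt(38) ≈ 6.1644*I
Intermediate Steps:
sqrt(-289 + 251) = sqrt(-38) = I*sqrt(38)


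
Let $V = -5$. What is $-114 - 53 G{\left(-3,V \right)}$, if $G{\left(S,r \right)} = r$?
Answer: $151$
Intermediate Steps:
$-114 - 53 G{\left(-3,V \right)} = -114 - -265 = -114 + 265 = 151$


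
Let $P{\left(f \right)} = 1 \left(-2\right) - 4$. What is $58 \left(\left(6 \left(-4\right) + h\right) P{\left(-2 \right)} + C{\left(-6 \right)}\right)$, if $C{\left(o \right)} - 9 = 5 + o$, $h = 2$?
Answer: $8120$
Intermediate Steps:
$C{\left(o \right)} = 14 + o$ ($C{\left(o \right)} = 9 + \left(5 + o\right) = 14 + o$)
$P{\left(f \right)} = -6$ ($P{\left(f \right)} = -2 - 4 = -6$)
$58 \left(\left(6 \left(-4\right) + h\right) P{\left(-2 \right)} + C{\left(-6 \right)}\right) = 58 \left(\left(6 \left(-4\right) + 2\right) \left(-6\right) + \left(14 - 6\right)\right) = 58 \left(\left(-24 + 2\right) \left(-6\right) + 8\right) = 58 \left(\left(-22\right) \left(-6\right) + 8\right) = 58 \left(132 + 8\right) = 58 \cdot 140 = 8120$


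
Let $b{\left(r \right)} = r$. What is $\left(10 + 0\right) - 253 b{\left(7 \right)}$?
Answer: $-1761$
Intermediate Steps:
$\left(10 + 0\right) - 253 b{\left(7 \right)} = \left(10 + 0\right) - 1771 = 10 - 1771 = -1761$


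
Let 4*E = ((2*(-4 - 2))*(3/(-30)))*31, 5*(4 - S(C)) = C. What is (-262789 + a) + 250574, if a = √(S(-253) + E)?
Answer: -12215 + 3*√710/10 ≈ -12207.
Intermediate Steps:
S(C) = 4 - C/5
E = 93/10 (E = (((2*(-4 - 2))*(3/(-30)))*31)/4 = (((2*(-6))*(3*(-1/30)))*31)/4 = (-12*(-⅒)*31)/4 = ((6/5)*31)/4 = (¼)*(186/5) = 93/10 ≈ 9.3000)
a = 3*√710/10 (a = √((4 - ⅕*(-253)) + 93/10) = √((4 + 253/5) + 93/10) = √(273/5 + 93/10) = √(639/10) = 3*√710/10 ≈ 7.9937)
(-262789 + a) + 250574 = (-262789 + 3*√710/10) + 250574 = -12215 + 3*√710/10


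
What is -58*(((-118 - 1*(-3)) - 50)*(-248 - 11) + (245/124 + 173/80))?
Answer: -3073798827/1240 ≈ -2.4789e+6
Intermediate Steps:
-58*(((-118 - 1*(-3)) - 50)*(-248 - 11) + (245/124 + 173/80)) = -58*(((-118 + 3) - 50)*(-259) + (245*(1/124) + 173*(1/80))) = -58*((-115 - 50)*(-259) + (245/124 + 173/80)) = -58*(-165*(-259) + 10263/2480) = -58*(42735 + 10263/2480) = -58*105993063/2480 = -3073798827/1240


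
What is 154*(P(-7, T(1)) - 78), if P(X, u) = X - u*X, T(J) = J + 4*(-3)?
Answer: -24948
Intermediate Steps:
T(J) = -12 + J (T(J) = J - 12 = -12 + J)
P(X, u) = X - X*u
154*(P(-7, T(1)) - 78) = 154*(-7*(1 - (-12 + 1)) - 78) = 154*(-7*(1 - 1*(-11)) - 78) = 154*(-7*(1 + 11) - 78) = 154*(-7*12 - 78) = 154*(-84 - 78) = 154*(-162) = -24948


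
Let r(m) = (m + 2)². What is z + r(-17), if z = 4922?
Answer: 5147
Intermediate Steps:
r(m) = (2 + m)²
z + r(-17) = 4922 + (2 - 17)² = 4922 + (-15)² = 4922 + 225 = 5147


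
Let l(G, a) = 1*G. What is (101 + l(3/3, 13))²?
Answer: 10404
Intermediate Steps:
l(G, a) = G
(101 + l(3/3, 13))² = (101 + 3/3)² = (101 + 3*(⅓))² = (101 + 1)² = 102² = 10404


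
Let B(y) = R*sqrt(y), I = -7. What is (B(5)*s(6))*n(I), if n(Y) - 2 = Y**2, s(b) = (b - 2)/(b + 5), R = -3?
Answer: -612*sqrt(5)/11 ≈ -124.41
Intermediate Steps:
s(b) = (-2 + b)/(5 + b)
B(y) = -3*sqrt(y)
n(Y) = 2 + Y**2
(B(5)*s(6))*n(I) = ((-3*sqrt(5))*((-2 + 6)/(5 + 6)))*(2 + (-7)**2) = ((-3*sqrt(5))*(4/11))*(2 + 49) = ((-3*sqrt(5))*((1/11)*4))*51 = (-3*sqrt(5)*(4/11))*51 = -12*sqrt(5)/11*51 = -612*sqrt(5)/11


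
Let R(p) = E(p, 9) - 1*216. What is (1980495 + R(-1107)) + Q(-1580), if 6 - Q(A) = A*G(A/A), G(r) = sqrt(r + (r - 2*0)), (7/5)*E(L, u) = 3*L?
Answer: 13845390/7 + 1580*sqrt(2) ≈ 1.9801e+6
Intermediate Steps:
E(L, u) = 15*L/7 (E(L, u) = 5*(3*L)/7 = 15*L/7)
R(p) = -216 + 15*p/7 (R(p) = 15*p/7 - 1*216 = 15*p/7 - 216 = -216 + 15*p/7)
G(r) = sqrt(2)*sqrt(r) (G(r) = sqrt(r + (r + 0)) = sqrt(r + r) = sqrt(2*r) = sqrt(2)*sqrt(r))
Q(A) = 6 - A*sqrt(2) (Q(A) = 6 - A*sqrt(2)*sqrt(A/A) = 6 - A*sqrt(2)*sqrt(1) = 6 - A*sqrt(2)*1 = 6 - A*sqrt(2))
(1980495 + R(-1107)) + Q(-1580) = (1980495 + (-216 + (15/7)*(-1107))) + (6 - 1*(-1580)*sqrt(2)) = (1980495 + (-216 - 16605/7)) + (6 + 1580*sqrt(2)) = (1980495 - 18117/7) + (6 + 1580*sqrt(2)) = 13845348/7 + (6 + 1580*sqrt(2)) = 13845390/7 + 1580*sqrt(2)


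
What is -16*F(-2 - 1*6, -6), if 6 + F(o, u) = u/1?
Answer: 192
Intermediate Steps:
F(o, u) = -6 + u (F(o, u) = -6 + u/1 = -6 + u*1 = -6 + u)
-16*F(-2 - 1*6, -6) = -16*(-6 - 6) = -16*(-12) = 192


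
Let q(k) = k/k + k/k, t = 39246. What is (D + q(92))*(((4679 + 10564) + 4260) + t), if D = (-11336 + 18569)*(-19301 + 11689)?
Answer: -3234578589906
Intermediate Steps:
q(k) = 2 (q(k) = 1 + 1 = 2)
D = -55057596 (D = 7233*(-7612) = -55057596)
(D + q(92))*(((4679 + 10564) + 4260) + t) = (-55057596 + 2)*(((4679 + 10564) + 4260) + 39246) = -55057594*((15243 + 4260) + 39246) = -55057594*(19503 + 39246) = -55057594*58749 = -3234578589906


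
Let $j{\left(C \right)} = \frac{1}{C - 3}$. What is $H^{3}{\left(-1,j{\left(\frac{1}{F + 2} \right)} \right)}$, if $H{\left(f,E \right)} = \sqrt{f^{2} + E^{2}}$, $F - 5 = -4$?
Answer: $\frac{73 \sqrt{73}}{512} \approx 1.2182$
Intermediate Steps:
$F = 1$ ($F = 5 - 4 = 1$)
$j{\left(C \right)} = \frac{1}{-3 + C}$
$H{\left(f,E \right)} = \sqrt{E^{2} + f^{2}}$
$H^{3}{\left(-1,j{\left(\frac{1}{F + 2} \right)} \right)} = \left(\sqrt{\left(\frac{1}{-3 + \frac{1}{1 + 2}}\right)^{2} + \left(-1\right)^{2}}\right)^{3} = \left(\sqrt{\left(\frac{1}{-3 + \frac{1}{3}}\right)^{2} + 1}\right)^{3} = \left(\sqrt{\left(\frac{1}{- \frac{8}{3}}\right)^{2} + 1}\right)^{3} = \left(\sqrt{\left(- \frac{3}{8}\right)^{2} + 1}\right)^{3} = \left(\sqrt{\frac{9}{64} + 1}\right)^{3} = \left(\sqrt{\frac{73}{64}}\right)^{3} = \left(\frac{\sqrt{73}}{8}\right)^{3} = \frac{73 \sqrt{73}}{512}$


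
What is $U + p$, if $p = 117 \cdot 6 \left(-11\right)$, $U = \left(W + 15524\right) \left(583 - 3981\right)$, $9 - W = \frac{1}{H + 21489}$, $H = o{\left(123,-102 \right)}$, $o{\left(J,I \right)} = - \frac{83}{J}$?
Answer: $- \frac{69762162238415}{1321532} \approx -5.2789 \cdot 10^{7}$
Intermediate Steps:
$H = - \frac{83}{123} \approx -0.6748$
$W = \frac{23787453}{2643064}$ ($W = 9 - \frac{1}{- \frac{83}{123} + 21489} = 9 - \frac{1}{\frac{2643064}{123}} = 9 - \frac{123}{2643064} = \frac{23787453}{2643064} \approx 9.0$)
$U = - \frac{69751957368311}{1321532}$ ($U = \left(\frac{23787453}{2643064} + 15524\right) \left(583 - 3981\right) = \frac{41054712989}{2643064} \left(-3398\right) = - \frac{69751957368311}{1321532} \approx -5.2781 \cdot 10^{7}$)
$p = -7722$ ($p = 702 \left(-11\right) = -7722$)
$U + p = - \frac{69751957368311}{1321532} - 7722 = - \frac{69762162238415}{1321532}$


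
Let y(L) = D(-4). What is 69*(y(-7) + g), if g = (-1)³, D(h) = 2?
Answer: 69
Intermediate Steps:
y(L) = 2
g = -1
69*(y(-7) + g) = 69*(2 - 1) = 69*1 = 69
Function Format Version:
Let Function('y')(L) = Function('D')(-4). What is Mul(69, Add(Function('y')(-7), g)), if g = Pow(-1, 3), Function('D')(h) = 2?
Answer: 69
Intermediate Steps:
Function('y')(L) = 2
g = -1
Mul(69, Add(Function('y')(-7), g)) = Mul(69, Add(2, -1)) = Mul(69, 1) = 69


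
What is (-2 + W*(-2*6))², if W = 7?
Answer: 7396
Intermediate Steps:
(-2 + W*(-2*6))² = (-2 + 7*(-2*6))² = (-2 + 7*(-12))² = (-2 - 84)² = (-86)² = 7396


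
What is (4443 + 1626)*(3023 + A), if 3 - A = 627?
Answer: 14559531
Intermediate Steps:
A = -624 (A = 3 - 1*627 = 3 - 627 = -624)
(4443 + 1626)*(3023 + A) = (4443 + 1626)*(3023 - 624) = 6069*2399 = 14559531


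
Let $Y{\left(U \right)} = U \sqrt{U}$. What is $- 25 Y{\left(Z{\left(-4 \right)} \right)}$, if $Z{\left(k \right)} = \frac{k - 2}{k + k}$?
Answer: $- \frac{75 \sqrt{3}}{8} \approx -16.238$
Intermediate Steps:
$Z{\left(k \right)} = \frac{-2 + k}{2 k}$
$Y{\left(U \right)} = U^{\frac{3}{2}}$
$- 25 Y{\left(Z{\left(-4 \right)} \right)} = - 25 \left(\frac{-2 - 4}{2 \left(-4\right)}\right)^{\frac{3}{2}} = - 25 \left(\frac{1}{2} \left(- \frac{1}{4}\right) \left(-6\right)\right)^{\frac{3}{2}} = - 25 \left(\frac{3}{4}\right)^{\frac{3}{2}} = - 25 \frac{3 \sqrt{3}}{8} = - \frac{75 \sqrt{3}}{8}$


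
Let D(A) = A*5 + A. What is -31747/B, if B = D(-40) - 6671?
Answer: 31747/6911 ≈ 4.5937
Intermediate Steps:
D(A) = 6*A (D(A) = 5*A + A = 6*A)
B = -6911 (B = 6*(-40) - 6671 = -240 - 6671 = -6911)
-31747/B = -31747/(-6911) = -31747*(-1/6911) = 31747/6911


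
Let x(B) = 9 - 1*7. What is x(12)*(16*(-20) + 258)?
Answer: -124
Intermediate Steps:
x(B) = 2 (x(B) = 9 - 7 = 2)
x(12)*(16*(-20) + 258) = 2*(16*(-20) + 258) = 2*(-320 + 258) = 2*(-62) = -124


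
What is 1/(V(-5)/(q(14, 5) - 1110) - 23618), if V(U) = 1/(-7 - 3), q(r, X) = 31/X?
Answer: -11038/260695483 ≈ -4.2341e-5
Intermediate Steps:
V(U) = -⅒ (V(U) = 1/(-10) = -⅒)
1/(V(-5)/(q(14, 5) - 1110) - 23618) = 1/(-⅒/(31/5 - 1110) - 23618) = 1/(-⅒/(-5519/5) - 23618) = 1/(-5/5519*(-⅒) - 23618) = 1/(1/11038 - 23618) = 1/(-260695483/11038) = -11038/260695483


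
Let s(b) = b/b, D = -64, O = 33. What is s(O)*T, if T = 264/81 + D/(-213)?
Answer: 6824/1917 ≈ 3.5597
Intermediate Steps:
s(b) = 1
T = 6824/1917 (T = 264/81 - 64/(-213) = 264*(1/81) - 64*(-1/213) = 88/27 + 64/213 = 6824/1917 ≈ 3.5597)
s(O)*T = 1*(6824/1917) = 6824/1917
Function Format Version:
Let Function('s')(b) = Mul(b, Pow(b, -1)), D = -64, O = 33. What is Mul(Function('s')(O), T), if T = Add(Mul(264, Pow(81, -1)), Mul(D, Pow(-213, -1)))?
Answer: Rational(6824, 1917) ≈ 3.5597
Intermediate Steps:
Function('s')(b) = 1
T = Rational(6824, 1917) (T = Add(Mul(264, Pow(81, -1)), Mul(-64, Pow(-213, -1))) = Add(Mul(264, Rational(1, 81)), Mul(-64, Rational(-1, 213))) = Add(Rational(88, 27), Rational(64, 213)) = Rational(6824, 1917) ≈ 3.5597)
Mul(Function('s')(O), T) = Mul(1, Rational(6824, 1917)) = Rational(6824, 1917)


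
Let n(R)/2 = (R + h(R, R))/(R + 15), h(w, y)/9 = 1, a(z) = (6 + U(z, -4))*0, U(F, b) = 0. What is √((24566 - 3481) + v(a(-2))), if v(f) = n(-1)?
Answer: √1033221/7 ≈ 145.21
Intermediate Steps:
a(z) = 0 (a(z) = (6 + 0)*0 = 6*0 = 0)
h(w, y) = 9 (h(w, y) = 9*1 = 9)
n(R) = 2*(9 + R)/(15 + R) (n(R) = 2*((R + 9)/(R + 15)) = 2*((9 + R)/(15 + R)) = 2*(9 + R)/(15 + R))
v(f) = 8/7 (v(f) = 2*(9 - 1)/(15 - 1) = 2*8/14 = 2*(1/14)*8 = 8/7)
√((24566 - 3481) + v(a(-2))) = √((24566 - 3481) + 8/7) = √(21085 + 8/7) = √(147603/7) = √1033221/7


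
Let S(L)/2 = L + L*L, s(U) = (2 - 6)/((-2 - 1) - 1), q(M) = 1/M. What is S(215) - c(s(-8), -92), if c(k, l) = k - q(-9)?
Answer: 835910/9 ≈ 92879.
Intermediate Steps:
s(U) = 1 (s(U) = -4/(-3 - 1) = -4/(-4) = -4*(-1/4) = 1)
c(k, l) = 1/9 + k (c(k, l) = k - 1/(-9) = k - 1*(-1/9) = k + 1/9 = 1/9 + k)
S(L) = 2*L + 2*L**2 (S(L) = 2*(L + L*L) = 2*(L + L**2) = 2*L + 2*L**2)
S(215) - c(s(-8), -92) = 2*215*(1 + 215) - (1/9 + 1) = 2*215*216 - 1*10/9 = 92880 - 10/9 = 835910/9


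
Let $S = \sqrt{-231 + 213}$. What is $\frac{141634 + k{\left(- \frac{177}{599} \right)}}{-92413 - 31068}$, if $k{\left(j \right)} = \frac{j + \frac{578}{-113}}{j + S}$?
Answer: $- \frac{3147458855365}{2744052447627} - \frac{19942507 i \sqrt{2}}{2744052447627} \approx -1.147 - 1.0278 \cdot 10^{-5} i$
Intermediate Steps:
$S = 3 i \sqrt{2}$ ($S = \sqrt{-18} = 3 i \sqrt{2} \approx 4.2426 i$)
$k{\left(j \right)} = \frac{- \frac{578}{113} + j}{j + 3 i \sqrt{2}}$ ($k{\left(j \right)} = \frac{j + \frac{578}{-113}}{j + 3 i \sqrt{2}} = \frac{j + 578 \left(- \frac{1}{113}\right)}{j + 3 i \sqrt{2}} = \frac{j - \frac{578}{113}}{j + 3 i \sqrt{2}} = \frac{- \frac{578}{113} + j}{j + 3 i \sqrt{2}}$)
$\frac{141634 + k{\left(- \frac{177}{599} \right)}}{-92413 - 31068} = \frac{141634 + \frac{- \frac{578}{113} - \frac{177}{599}}{- \frac{177}{599} + 3 i \sqrt{2}}}{-92413 - 31068} = \frac{141634 + \frac{- \frac{578}{113} - \frac{177}{599}}{\left(-177\right) \frac{1}{599} + 3 i \sqrt{2}}}{-123481} = \left(141634 + \frac{- \frac{578}{113} - \frac{177}{599}}{- \frac{177}{599} + 3 i \sqrt{2}}\right) \left(- \frac{1}{123481}\right) = \left(141634 + \frac{1}{- \frac{177}{599} + 3 i \sqrt{2}} \left(- \frac{366223}{67687}\right)\right) \left(- \frac{1}{123481}\right) = \left(141634 - \frac{366223}{67687 \left(- \frac{177}{599} + 3 i \sqrt{2}\right)}\right) \left(- \frac{1}{123481}\right) = - \frac{141634}{123481} + \frac{366223}{8358058447 \left(- \frac{177}{599} + 3 i \sqrt{2}\right)}$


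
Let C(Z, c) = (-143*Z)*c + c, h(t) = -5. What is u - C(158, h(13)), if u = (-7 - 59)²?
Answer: -108609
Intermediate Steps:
C(Z, c) = c - 143*Z*c (C(Z, c) = -143*Z*c + c = c - 143*Z*c)
u = 4356 (u = (-66)² = 4356)
u - C(158, h(13)) = 4356 - (-5)*(1 - 143*158) = 4356 - (-5)*(1 - 22594) = 4356 - (-5)*(-22593) = 4356 - 1*112965 = 4356 - 112965 = -108609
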